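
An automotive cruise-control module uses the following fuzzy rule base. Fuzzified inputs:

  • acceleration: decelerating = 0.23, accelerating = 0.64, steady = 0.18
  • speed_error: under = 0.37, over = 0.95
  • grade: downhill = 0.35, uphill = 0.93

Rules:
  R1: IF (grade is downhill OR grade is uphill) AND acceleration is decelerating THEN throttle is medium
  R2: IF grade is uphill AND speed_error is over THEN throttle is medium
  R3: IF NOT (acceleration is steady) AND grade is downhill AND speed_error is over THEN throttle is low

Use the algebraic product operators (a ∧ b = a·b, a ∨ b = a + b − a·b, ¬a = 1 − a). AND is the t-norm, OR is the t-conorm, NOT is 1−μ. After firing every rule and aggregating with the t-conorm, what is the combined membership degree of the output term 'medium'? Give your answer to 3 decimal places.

0.909

R1: (downhill=0.35 OR uphill=0.93) = 0.9545; AND[a·b] with decelerating=0.23 → w = 0.2195
R2: uphill=0.93, over=0.95; AND[a·b] → w = 0.8835
R3: ¬steady=1−0.18=0.82, downhill=0.35, over=0.95; AND[a·b] → w = 0.2726
Rules with consequent 'medium': {R1, R2} → strengths 0.2195, 0.8835
Aggregate via t-conorm [a + b − a·b]: 0.9091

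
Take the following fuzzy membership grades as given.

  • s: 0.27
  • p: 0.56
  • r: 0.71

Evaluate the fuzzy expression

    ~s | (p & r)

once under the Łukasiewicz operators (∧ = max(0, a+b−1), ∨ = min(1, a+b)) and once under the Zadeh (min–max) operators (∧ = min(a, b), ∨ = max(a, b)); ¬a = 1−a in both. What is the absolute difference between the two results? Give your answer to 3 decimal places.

0.270

Under Łukasiewicz:
  ~s = 1 − 0.27 = 0.73
  p & r = max(0, a+b−1) on (0.56, 0.71) = 0.27
  ~s | (p & r) = min(1, a+b) on (0.73, 0.27) = 1.00
  → value = 1.0000
Under Zadeh (min–max):
  ~s = 1 − 0.27 = 0.73
  p & r = min(a, b) on (0.56, 0.71) = 0.56
  ~s | (p & r) = max(a, b) on (0.73, 0.56) = 0.73
  → value = 0.7300
|1.0000 − 0.7300| = 0.270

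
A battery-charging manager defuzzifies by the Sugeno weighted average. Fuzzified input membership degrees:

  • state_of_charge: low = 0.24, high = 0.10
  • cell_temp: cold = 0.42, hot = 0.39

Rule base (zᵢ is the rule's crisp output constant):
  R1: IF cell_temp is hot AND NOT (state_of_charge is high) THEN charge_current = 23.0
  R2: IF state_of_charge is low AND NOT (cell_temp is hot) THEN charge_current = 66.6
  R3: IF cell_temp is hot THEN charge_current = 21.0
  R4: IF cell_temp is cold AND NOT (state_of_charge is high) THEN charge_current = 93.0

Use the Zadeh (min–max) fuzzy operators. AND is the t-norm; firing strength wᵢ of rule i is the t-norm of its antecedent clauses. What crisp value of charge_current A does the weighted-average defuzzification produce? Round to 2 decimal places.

R1 (z=23.0): hot=0.39, ¬high=1−0.10=0.90; AND[min(a, b)] → w = 0.39
R2 (z=66.6): low=0.24, ¬hot=1−0.39=0.61; AND[min(a, b)] → w = 0.24
R3 (z=21.0): hot=0.39 → w = 0.39
R4 (z=93.0): cold=0.42, ¬high=1−0.10=0.90; AND[min(a, b)] → w = 0.42
Weighted average = (0.39·23.0 + 0.24·66.6 + 0.39·21.0 + 0.42·93.0) / (0.39 + 0.24 + 0.39 + 0.42)
  = 72.2040 / 1.4400 = 50.14

50.14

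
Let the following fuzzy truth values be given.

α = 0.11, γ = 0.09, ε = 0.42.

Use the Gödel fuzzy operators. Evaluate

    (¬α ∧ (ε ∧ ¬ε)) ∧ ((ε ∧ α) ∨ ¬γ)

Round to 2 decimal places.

0.42

¬α = 1 − 0.11 = 0.89
¬ε = 1 − 0.42 = 0.58
ε ∧ ¬ε = min(a, b) on (0.42, 0.58) = 0.42
¬α ∧ (ε ∧ ¬ε) = min(a, b) on (0.89, 0.42) = 0.42
ε ∧ α = min(a, b) on (0.42, 0.11) = 0.11
¬γ = 1 − 0.09 = 0.91
(ε ∧ α) ∨ ¬γ = max(a, b) on (0.11, 0.91) = 0.91
(¬α ∧ (ε ∧ ¬ε)) ∧ ((ε ∧ α) ∨ ¬γ) = min(a, b) on (0.42, 0.91) = 0.42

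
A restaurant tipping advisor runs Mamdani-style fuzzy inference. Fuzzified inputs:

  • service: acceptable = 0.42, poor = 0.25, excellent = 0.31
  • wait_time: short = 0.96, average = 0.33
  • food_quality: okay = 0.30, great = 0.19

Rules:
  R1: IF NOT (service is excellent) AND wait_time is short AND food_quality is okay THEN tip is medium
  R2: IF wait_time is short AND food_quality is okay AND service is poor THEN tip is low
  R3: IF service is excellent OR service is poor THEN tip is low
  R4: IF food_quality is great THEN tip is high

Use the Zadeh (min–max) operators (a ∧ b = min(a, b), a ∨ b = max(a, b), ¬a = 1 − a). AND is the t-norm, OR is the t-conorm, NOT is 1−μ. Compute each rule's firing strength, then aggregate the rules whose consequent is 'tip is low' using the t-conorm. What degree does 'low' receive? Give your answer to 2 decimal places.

R1: ¬excellent=1−0.31=0.69, short=0.96, okay=0.30; AND[min(a, b)] → w = 0.30
R2: short=0.96, okay=0.30, poor=0.25; AND[min(a, b)] → w = 0.25
R3: excellent=0.31, poor=0.25; OR[max(a, b)] → w = 0.31
R4: great=0.19 → w = 0.19
Rules with consequent 'low': {R2, R3} → strengths 0.25, 0.31
Aggregate via t-conorm [max(a, b)]: 0.31

0.31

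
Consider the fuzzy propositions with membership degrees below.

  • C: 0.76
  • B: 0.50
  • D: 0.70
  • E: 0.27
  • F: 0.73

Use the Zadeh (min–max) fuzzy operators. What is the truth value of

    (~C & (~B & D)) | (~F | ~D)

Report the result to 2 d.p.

~C = 1 − 0.76 = 0.24
~B = 1 − 0.50 = 0.50
~B & D = min(a, b) on (0.50, 0.70) = 0.50
~C & (~B & D) = min(a, b) on (0.24, 0.50) = 0.24
~F = 1 − 0.73 = 0.27
~D = 1 − 0.70 = 0.30
~F | ~D = max(a, b) on (0.27, 0.30) = 0.30
(~C & (~B & D)) | (~F | ~D) = max(a, b) on (0.24, 0.30) = 0.30

0.30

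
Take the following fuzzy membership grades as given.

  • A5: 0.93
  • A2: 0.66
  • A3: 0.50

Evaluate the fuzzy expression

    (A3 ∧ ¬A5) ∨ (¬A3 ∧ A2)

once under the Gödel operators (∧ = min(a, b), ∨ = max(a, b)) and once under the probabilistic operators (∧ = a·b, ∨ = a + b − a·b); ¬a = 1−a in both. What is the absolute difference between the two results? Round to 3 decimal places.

Under Gödel:
  ¬A5 = 1 − 0.93 = 0.07
  A3 ∧ ¬A5 = min(a, b) on (0.50, 0.07) = 0.07
  ¬A3 = 1 − 0.50 = 0.50
  ¬A3 ∧ A2 = min(a, b) on (0.50, 0.66) = 0.50
  (A3 ∧ ¬A5) ∨ (¬A3 ∧ A2) = max(a, b) on (0.07, 0.50) = 0.50
  → value = 0.5000
Under probabilistic:
  ¬A5 = 1 − 0.9300 = 0.0700
  A3 ∧ ¬A5 = a·b on (0.5000, 0.0700) = 0.0350
  ¬A3 = 1 − 0.5000 = 0.5000
  ¬A3 ∧ A2 = a·b on (0.5000, 0.6600) = 0.3300
  (A3 ∧ ¬A5) ∨ (¬A3 ∧ A2) = a + b − a·b on (0.0350, 0.3300) = 0.3534
  → value = 0.3534
|0.5000 − 0.3534| = 0.147

0.147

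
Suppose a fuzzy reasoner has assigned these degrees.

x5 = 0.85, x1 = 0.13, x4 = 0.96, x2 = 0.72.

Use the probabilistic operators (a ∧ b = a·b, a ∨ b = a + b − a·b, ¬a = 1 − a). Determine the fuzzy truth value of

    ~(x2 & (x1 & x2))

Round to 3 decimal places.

0.933

x1 & x2 = a·b on (0.1300, 0.7200) = 0.0936
x2 & (x1 & x2) = a·b on (0.7200, 0.0936) = 0.0674
~(x2 & (x1 & x2)) = 1 − 0.0674 = 0.9326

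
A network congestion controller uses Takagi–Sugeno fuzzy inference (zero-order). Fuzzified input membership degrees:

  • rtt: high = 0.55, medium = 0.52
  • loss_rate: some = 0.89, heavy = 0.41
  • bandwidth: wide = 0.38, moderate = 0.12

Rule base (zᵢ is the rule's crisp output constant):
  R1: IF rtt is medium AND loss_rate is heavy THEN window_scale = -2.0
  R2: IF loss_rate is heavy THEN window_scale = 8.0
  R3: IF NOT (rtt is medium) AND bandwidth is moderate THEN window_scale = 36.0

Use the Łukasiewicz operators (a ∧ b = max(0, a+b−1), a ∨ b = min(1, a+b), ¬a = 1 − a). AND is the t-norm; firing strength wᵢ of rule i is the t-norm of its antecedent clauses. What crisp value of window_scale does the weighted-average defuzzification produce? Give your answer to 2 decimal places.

8.00

R1 (z=-2.0): medium=0.52, heavy=0.41; AND[max(0, a+b−1)] → w = 0.00
R2 (z=8.0): heavy=0.41 → w = 0.41
R3 (z=36.0): ¬medium=1−0.52=0.48, moderate=0.12; AND[max(0, a+b−1)] → w = 0.00
Weighted average = (0.00·-2.0 + 0.41·8.0 + 0.00·36.0) / (0.00 + 0.41 + 0.00)
  = 3.2800 / 0.4100 = 8.00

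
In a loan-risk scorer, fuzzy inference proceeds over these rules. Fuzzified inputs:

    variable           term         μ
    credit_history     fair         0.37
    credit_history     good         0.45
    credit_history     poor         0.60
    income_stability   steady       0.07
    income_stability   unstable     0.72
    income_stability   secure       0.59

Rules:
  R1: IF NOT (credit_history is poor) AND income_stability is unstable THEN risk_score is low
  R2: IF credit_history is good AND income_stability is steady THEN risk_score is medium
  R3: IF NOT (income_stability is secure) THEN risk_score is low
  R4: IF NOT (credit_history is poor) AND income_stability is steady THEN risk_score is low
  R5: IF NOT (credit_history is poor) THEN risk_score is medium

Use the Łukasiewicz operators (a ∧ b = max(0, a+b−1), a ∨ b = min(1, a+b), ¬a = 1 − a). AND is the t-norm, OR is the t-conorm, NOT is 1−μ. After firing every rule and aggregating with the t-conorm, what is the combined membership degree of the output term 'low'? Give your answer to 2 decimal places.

R1: ¬poor=1−0.60=0.40, unstable=0.72; AND[max(0, a+b−1)] → w = 0.12
R2: good=0.45, steady=0.07; AND[max(0, a+b−1)] → w = 0.00
R3: ¬secure=1−0.59=0.41 → w = 0.41
R4: ¬poor=1−0.60=0.40, steady=0.07; AND[max(0, a+b−1)] → w = 0.00
R5: ¬poor=1−0.60=0.40 → w = 0.40
Rules with consequent 'low': {R1, R3, R4} → strengths 0.12, 0.41, 0.00
Aggregate via t-conorm [min(1, a+b)]: 0.53

0.53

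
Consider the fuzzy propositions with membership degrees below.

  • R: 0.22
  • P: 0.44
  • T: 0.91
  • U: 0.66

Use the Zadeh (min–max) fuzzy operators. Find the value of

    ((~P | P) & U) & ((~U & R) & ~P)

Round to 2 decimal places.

~P = 1 − 0.44 = 0.56
~P | P = max(a, b) on (0.56, 0.44) = 0.56
(~P | P) & U = min(a, b) on (0.56, 0.66) = 0.56
~U = 1 − 0.66 = 0.34
~U & R = min(a, b) on (0.34, 0.22) = 0.22
~P = 1 − 0.44 = 0.56
(~U & R) & ~P = min(a, b) on (0.22, 0.56) = 0.22
((~P | P) & U) & ((~U & R) & ~P) = min(a, b) on (0.56, 0.22) = 0.22

0.22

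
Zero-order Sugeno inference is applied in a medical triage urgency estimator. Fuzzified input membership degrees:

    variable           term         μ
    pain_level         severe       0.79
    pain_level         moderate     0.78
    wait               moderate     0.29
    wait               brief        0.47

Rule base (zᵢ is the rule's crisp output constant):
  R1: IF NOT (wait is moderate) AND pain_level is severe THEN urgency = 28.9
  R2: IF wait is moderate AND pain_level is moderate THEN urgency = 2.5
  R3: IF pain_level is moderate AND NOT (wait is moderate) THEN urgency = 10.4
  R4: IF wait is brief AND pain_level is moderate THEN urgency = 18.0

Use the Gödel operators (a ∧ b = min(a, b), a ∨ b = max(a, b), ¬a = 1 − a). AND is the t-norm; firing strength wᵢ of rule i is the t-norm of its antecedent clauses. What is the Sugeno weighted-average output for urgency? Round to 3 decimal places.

17.013

R1 (z=28.9): ¬moderate=1−0.29=0.71, severe=0.79; AND[min(a, b)] → w = 0.71
R2 (z=2.5): moderate=0.29, moderate=0.78; AND[min(a, b)] → w = 0.29
R3 (z=10.4): moderate=0.78, ¬moderate=1−0.29=0.71; AND[min(a, b)] → w = 0.71
R4 (z=18.0): brief=0.47, moderate=0.78; AND[min(a, b)] → w = 0.47
Weighted average = (0.71·28.9 + 0.29·2.5 + 0.71·10.4 + 0.47·18.0) / (0.71 + 0.29 + 0.71 + 0.47)
  = 37.0880 / 2.1800 = 17.013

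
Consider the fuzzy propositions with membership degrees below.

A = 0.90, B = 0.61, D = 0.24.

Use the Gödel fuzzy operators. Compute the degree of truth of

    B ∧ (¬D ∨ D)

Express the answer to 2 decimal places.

0.61

¬D = 1 − 0.24 = 0.76
¬D ∨ D = max(a, b) on (0.76, 0.24) = 0.76
B ∧ (¬D ∨ D) = min(a, b) on (0.61, 0.76) = 0.61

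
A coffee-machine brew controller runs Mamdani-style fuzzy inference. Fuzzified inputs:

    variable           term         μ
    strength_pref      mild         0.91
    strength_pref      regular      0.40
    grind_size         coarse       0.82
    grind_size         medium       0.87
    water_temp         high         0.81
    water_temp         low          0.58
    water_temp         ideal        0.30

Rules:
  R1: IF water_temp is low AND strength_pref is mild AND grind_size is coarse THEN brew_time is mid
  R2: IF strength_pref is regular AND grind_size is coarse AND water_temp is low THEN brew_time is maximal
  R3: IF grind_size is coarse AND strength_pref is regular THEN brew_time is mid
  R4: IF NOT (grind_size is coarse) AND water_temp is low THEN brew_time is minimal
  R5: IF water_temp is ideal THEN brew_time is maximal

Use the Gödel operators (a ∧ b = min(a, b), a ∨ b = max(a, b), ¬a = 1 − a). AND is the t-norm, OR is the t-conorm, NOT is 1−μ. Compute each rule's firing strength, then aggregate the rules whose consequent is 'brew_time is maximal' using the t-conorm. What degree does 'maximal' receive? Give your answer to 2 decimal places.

R1: low=0.58, mild=0.91, coarse=0.82; AND[min(a, b)] → w = 0.58
R2: regular=0.40, coarse=0.82, low=0.58; AND[min(a, b)] → w = 0.40
R3: coarse=0.82, regular=0.40; AND[min(a, b)] → w = 0.40
R4: ¬coarse=1−0.82=0.18, low=0.58; AND[min(a, b)] → w = 0.18
R5: ideal=0.30 → w = 0.30
Rules with consequent 'maximal': {R2, R5} → strengths 0.40, 0.30
Aggregate via t-conorm [max(a, b)]: 0.40

0.40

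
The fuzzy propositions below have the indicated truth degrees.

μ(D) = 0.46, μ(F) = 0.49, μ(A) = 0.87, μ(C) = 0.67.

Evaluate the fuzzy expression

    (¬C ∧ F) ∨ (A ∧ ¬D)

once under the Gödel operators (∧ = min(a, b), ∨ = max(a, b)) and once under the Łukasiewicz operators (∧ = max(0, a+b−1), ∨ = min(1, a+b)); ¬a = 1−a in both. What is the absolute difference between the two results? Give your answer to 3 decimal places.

Under Gödel:
  ¬C = 1 − 0.67 = 0.33
  ¬C ∧ F = min(a, b) on (0.33, 0.49) = 0.33
  ¬D = 1 − 0.46 = 0.54
  A ∧ ¬D = min(a, b) on (0.87, 0.54) = 0.54
  (¬C ∧ F) ∨ (A ∧ ¬D) = max(a, b) on (0.33, 0.54) = 0.54
  → value = 0.5400
Under Łukasiewicz:
  ¬C = 1 − 0.67 = 0.33
  ¬C ∧ F = max(0, a+b−1) on (0.33, 0.49) = 0.00
  ¬D = 1 − 0.46 = 0.54
  A ∧ ¬D = max(0, a+b−1) on (0.87, 0.54) = 0.41
  (¬C ∧ F) ∨ (A ∧ ¬D) = min(1, a+b) on (0.00, 0.41) = 0.41
  → value = 0.4100
|0.5400 − 0.4100| = 0.130

0.130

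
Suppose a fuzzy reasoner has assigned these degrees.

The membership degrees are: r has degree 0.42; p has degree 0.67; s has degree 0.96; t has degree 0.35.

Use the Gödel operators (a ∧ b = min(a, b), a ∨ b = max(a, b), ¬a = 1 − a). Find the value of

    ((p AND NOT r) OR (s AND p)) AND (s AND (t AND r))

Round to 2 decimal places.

NOT r = 1 − 0.42 = 0.58
p AND NOT r = min(a, b) on (0.67, 0.58) = 0.58
s AND p = min(a, b) on (0.96, 0.67) = 0.67
(p AND NOT r) OR (s AND p) = max(a, b) on (0.58, 0.67) = 0.67
t AND r = min(a, b) on (0.35, 0.42) = 0.35
s AND (t AND r) = min(a, b) on (0.96, 0.35) = 0.35
((p AND NOT r) OR (s AND p)) AND (s AND (t AND r)) = min(a, b) on (0.67, 0.35) = 0.35

0.35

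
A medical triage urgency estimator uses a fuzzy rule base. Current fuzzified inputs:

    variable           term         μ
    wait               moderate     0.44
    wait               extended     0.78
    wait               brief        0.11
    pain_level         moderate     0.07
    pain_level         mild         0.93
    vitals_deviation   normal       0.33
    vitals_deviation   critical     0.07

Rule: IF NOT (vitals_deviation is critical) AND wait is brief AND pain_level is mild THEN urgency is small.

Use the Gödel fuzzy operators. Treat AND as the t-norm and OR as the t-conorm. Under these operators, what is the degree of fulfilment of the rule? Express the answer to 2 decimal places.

firing strength: ¬critical=1−0.07=0.93, brief=0.11, mild=0.93; AND[min(a, b)] → w = 0.11

0.11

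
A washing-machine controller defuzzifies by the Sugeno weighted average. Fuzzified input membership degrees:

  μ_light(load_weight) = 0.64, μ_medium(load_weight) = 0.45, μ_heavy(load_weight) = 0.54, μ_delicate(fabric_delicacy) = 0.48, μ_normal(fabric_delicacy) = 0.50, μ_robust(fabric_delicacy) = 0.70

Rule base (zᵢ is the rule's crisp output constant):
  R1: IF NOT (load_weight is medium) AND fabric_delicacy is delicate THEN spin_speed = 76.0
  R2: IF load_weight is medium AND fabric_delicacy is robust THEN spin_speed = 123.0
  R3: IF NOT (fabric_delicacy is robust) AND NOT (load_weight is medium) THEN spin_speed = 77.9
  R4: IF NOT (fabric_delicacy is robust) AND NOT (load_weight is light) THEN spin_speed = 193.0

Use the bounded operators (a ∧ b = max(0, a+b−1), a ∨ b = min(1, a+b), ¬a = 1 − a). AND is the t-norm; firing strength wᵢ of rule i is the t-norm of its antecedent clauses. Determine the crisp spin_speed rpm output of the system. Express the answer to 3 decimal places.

R1 (z=76.0): ¬medium=1−0.45=0.55, delicate=0.48; AND[max(0, a+b−1)] → w = 0.03
R2 (z=123.0): medium=0.45, robust=0.70; AND[max(0, a+b−1)] → w = 0.15
R3 (z=77.9): ¬robust=1−0.70=0.30, ¬medium=1−0.45=0.55; AND[max(0, a+b−1)] → w = 0.00
R4 (z=193.0): ¬robust=1−0.70=0.30, ¬light=1−0.64=0.36; AND[max(0, a+b−1)] → w = 0.00
Weighted average = (0.03·76.0 + 0.15·123.0 + 0.00·77.9 + 0.00·193.0) / (0.03 + 0.15 + 0.00 + 0.00)
  = 20.7300 / 0.1800 = 115.167

115.167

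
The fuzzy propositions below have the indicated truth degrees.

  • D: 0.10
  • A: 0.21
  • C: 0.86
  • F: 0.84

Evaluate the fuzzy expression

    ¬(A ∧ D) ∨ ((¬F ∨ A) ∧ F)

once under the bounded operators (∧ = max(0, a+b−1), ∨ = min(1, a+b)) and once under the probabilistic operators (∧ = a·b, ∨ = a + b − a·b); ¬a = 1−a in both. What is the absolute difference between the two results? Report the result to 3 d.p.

Under bounded:
  A ∧ D = max(0, a+b−1) on (0.21, 0.10) = 0.00
  ¬(A ∧ D) = 1 − 0.00 = 1.00
  ¬F = 1 − 0.84 = 0.16
  ¬F ∨ A = min(1, a+b) on (0.16, 0.21) = 0.37
  (¬F ∨ A) ∧ F = max(0, a+b−1) on (0.37, 0.84) = 0.21
  ¬(A ∧ D) ∨ ((¬F ∨ A) ∧ F) = min(1, a+b) on (1.00, 0.21) = 1.00
  → value = 1.0000
Under probabilistic:
  A ∧ D = a·b on (0.2100, 0.1000) = 0.0210
  ¬(A ∧ D) = 1 − 0.0210 = 0.9790
  ¬F = 1 − 0.8400 = 0.1600
  ¬F ∨ A = a + b − a·b on (0.1600, 0.2100) = 0.3364
  (¬F ∨ A) ∧ F = a·b on (0.3364, 0.8400) = 0.2826
  ¬(A ∧ D) ∨ ((¬F ∨ A) ∧ F) = a + b − a·b on (0.9790, 0.2826) = 0.9849
  → value = 0.9849
|1.0000 − 0.9849| = 0.015

0.015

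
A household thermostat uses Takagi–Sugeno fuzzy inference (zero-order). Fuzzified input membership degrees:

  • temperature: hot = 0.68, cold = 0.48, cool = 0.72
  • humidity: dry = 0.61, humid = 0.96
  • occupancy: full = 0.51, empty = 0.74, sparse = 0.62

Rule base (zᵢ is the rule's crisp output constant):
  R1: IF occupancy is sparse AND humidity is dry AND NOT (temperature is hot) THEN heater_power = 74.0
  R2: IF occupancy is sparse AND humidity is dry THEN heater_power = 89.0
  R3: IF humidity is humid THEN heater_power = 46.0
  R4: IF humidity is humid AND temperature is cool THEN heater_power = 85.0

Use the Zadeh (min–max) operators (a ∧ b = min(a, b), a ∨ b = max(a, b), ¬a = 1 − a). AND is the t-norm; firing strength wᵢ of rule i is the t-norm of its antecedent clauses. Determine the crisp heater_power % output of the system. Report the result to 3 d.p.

R1 (z=74.0): sparse=0.62, dry=0.61, ¬hot=1−0.68=0.32; AND[min(a, b)] → w = 0.32
R2 (z=89.0): sparse=0.62, dry=0.61; AND[min(a, b)] → w = 0.61
R3 (z=46.0): humid=0.96 → w = 0.96
R4 (z=85.0): humid=0.96, cool=0.72; AND[min(a, b)] → w = 0.72
Weighted average = (0.32·74.0 + 0.61·89.0 + 0.96·46.0 + 0.72·85.0) / (0.32 + 0.61 + 0.96 + 0.72)
  = 183.3300 / 2.6100 = 70.241

70.241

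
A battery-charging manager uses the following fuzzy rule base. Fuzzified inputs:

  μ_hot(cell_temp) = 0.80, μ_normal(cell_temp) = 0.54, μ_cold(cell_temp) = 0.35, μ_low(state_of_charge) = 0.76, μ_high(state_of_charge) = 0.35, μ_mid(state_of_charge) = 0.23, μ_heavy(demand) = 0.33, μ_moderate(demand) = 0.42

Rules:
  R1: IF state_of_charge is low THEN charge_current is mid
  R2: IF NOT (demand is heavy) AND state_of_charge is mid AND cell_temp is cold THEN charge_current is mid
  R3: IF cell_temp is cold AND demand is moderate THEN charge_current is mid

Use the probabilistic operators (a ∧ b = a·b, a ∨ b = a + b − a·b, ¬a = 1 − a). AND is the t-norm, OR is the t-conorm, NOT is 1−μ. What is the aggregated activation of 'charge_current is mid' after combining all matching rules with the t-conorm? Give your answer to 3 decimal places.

0.806

R1: low=0.76 → w = 0.7600
R2: ¬heavy=1−0.33=0.67, mid=0.23, cold=0.35; AND[a·b] → w = 0.0539
R3: cold=0.35, moderate=0.42; AND[a·b] → w = 0.1470
Rules with consequent 'mid': {R1, R2, R3} → strengths 0.7600, 0.0539, 0.1470
Aggregate via t-conorm [a + b − a·b]: 0.8063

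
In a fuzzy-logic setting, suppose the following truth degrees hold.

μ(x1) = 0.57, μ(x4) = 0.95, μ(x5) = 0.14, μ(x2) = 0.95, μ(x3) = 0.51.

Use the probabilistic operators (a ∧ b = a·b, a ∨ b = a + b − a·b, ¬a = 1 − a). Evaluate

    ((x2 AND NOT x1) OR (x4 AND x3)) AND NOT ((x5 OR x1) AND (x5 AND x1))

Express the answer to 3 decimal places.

0.660

NOT x1 = 1 − 0.5700 = 0.4300
x2 AND NOT x1 = a·b on (0.9500, 0.4300) = 0.4085
x4 AND x3 = a·b on (0.9500, 0.5100) = 0.4845
(x2 AND NOT x1) OR (x4 AND x3) = a + b − a·b on (0.4085, 0.4845) = 0.6951
x5 OR x1 = a + b − a·b on (0.1400, 0.5700) = 0.6302
x5 AND x1 = a·b on (0.1400, 0.5700) = 0.0798
(x5 OR x1) AND (x5 AND x1) = a·b on (0.6302, 0.0798) = 0.0503
NOT ((x5 OR x1) AND (x5 AND x1)) = 1 − 0.0503 = 0.9497
((x2 AND NOT x1) OR (x4 AND x3)) AND NOT ((x5 OR x1) AND (x5 AND x1)) = a·b on (0.6951, 0.9497) = 0.6601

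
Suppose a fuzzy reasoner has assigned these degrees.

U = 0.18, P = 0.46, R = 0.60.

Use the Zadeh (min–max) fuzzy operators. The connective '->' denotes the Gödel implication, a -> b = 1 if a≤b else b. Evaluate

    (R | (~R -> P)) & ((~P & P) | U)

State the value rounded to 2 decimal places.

0.46

~R = 1 − 0.60 = 0.40
~R -> P  [Gödel: 1 if a≤b else b] with a=0.40, b=0.46 → 1.00
R | (~R -> P) = max(a, b) on (0.60, 1.00) = 1.00
~P = 1 − 0.46 = 0.54
~P & P = min(a, b) on (0.54, 0.46) = 0.46
(~P & P) | U = max(a, b) on (0.46, 0.18) = 0.46
(R | (~R -> P)) & ((~P & P) | U) = min(a, b) on (1.00, 0.46) = 0.46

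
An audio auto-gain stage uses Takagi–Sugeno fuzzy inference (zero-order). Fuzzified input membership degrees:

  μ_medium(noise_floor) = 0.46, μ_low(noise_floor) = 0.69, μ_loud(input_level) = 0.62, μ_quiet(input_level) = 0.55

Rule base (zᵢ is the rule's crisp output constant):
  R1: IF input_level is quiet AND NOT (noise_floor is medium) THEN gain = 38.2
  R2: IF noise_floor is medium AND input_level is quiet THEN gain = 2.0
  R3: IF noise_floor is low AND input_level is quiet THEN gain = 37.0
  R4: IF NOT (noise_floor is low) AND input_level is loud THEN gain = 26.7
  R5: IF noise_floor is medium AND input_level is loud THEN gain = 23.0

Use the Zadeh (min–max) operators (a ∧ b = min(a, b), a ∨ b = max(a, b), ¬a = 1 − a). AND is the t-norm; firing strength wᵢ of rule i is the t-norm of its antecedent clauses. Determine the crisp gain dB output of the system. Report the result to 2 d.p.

26.19

R1 (z=38.2): quiet=0.55, ¬medium=1−0.46=0.54; AND[min(a, b)] → w = 0.54
R2 (z=2.0): medium=0.46, quiet=0.55; AND[min(a, b)] → w = 0.46
R3 (z=37.0): low=0.69, quiet=0.55; AND[min(a, b)] → w = 0.55
R4 (z=26.7): ¬low=1−0.69=0.31, loud=0.62; AND[min(a, b)] → w = 0.31
R5 (z=23.0): medium=0.46, loud=0.62; AND[min(a, b)] → w = 0.46
Weighted average = (0.54·38.2 + 0.46·2.0 + 0.55·37.0 + 0.31·26.7 + 0.46·23.0) / (0.54 + 0.46 + 0.55 + 0.31 + 0.46)
  = 60.7550 / 2.3200 = 26.19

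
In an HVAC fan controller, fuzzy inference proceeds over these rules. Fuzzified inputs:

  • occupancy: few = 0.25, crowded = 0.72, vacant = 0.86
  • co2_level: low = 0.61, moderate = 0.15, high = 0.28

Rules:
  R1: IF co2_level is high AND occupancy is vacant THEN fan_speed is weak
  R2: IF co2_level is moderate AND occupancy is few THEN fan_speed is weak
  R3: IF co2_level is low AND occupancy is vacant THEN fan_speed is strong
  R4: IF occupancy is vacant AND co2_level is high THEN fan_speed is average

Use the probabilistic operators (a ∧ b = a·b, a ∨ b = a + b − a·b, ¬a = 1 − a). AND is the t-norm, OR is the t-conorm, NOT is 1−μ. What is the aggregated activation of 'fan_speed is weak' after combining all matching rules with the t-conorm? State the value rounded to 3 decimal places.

R1: high=0.28, vacant=0.86; AND[a·b] → w = 0.2408
R2: moderate=0.15, few=0.25; AND[a·b] → w = 0.0375
R3: low=0.61, vacant=0.86; AND[a·b] → w = 0.5246
R4: vacant=0.86, high=0.28; AND[a·b] → w = 0.2408
Rules with consequent 'weak': {R1, R2} → strengths 0.2408, 0.0375
Aggregate via t-conorm [a + b − a·b]: 0.2693

0.269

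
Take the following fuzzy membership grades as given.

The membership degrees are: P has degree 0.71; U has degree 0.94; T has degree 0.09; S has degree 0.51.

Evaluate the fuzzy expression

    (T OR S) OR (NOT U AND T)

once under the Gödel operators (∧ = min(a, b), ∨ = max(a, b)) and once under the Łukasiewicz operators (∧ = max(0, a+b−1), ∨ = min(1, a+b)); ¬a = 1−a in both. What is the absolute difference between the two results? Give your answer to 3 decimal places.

Under Gödel:
  T OR S = max(a, b) on (0.09, 0.51) = 0.51
  NOT U = 1 − 0.94 = 0.06
  NOT U AND T = min(a, b) on (0.06, 0.09) = 0.06
  (T OR S) OR (NOT U AND T) = max(a, b) on (0.51, 0.06) = 0.51
  → value = 0.5100
Under Łukasiewicz:
  T OR S = min(1, a+b) on (0.09, 0.51) = 0.60
  NOT U = 1 − 0.94 = 0.06
  NOT U AND T = max(0, a+b−1) on (0.06, 0.09) = 0.00
  (T OR S) OR (NOT U AND T) = min(1, a+b) on (0.60, 0.00) = 0.60
  → value = 0.6000
|0.5100 − 0.6000| = 0.090

0.090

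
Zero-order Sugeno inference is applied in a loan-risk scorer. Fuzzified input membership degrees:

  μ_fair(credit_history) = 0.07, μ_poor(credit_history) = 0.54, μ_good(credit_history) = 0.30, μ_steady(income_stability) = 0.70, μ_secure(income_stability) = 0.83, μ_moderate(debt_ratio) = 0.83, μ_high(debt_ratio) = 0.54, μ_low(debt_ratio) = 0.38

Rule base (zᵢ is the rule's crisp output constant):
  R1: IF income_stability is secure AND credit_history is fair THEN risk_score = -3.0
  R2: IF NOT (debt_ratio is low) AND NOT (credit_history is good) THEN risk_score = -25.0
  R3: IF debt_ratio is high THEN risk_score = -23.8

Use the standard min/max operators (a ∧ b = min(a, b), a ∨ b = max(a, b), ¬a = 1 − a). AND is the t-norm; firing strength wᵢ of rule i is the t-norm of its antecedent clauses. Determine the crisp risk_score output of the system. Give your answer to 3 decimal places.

-23.221

R1 (z=-3.0): secure=0.83, fair=0.07; AND[min(a, b)] → w = 0.07
R2 (z=-25.0): ¬low=1−0.38=0.62, ¬good=1−0.30=0.70; AND[min(a, b)] → w = 0.62
R3 (z=-23.8): high=0.54 → w = 0.54
Weighted average = (0.07·-3.0 + 0.62·-25.0 + 0.54·-23.8) / (0.07 + 0.62 + 0.54)
  = -28.5620 / 1.2300 = -23.221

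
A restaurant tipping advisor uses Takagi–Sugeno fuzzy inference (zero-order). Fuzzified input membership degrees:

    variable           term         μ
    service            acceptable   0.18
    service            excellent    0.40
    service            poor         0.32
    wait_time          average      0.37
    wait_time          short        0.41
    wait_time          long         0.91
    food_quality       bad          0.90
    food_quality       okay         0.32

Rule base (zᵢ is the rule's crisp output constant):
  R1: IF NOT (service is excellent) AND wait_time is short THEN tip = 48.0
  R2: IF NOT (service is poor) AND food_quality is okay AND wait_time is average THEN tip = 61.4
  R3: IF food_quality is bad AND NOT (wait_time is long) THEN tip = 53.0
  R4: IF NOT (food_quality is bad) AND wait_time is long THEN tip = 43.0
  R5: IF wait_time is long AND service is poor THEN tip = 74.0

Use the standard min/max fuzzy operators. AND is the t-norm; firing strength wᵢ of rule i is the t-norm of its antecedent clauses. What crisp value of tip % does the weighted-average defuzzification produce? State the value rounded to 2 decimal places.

R1 (z=48.0): ¬excellent=1−0.40=0.60, short=0.41; AND[min(a, b)] → w = 0.41
R2 (z=61.4): ¬poor=1−0.32=0.68, okay=0.32, average=0.37; AND[min(a, b)] → w = 0.32
R3 (z=53.0): bad=0.90, ¬long=1−0.91=0.09; AND[min(a, b)] → w = 0.09
R4 (z=43.0): ¬bad=1−0.90=0.10, long=0.91; AND[min(a, b)] → w = 0.10
R5 (z=74.0): long=0.91, poor=0.32; AND[min(a, b)] → w = 0.32
Weighted average = (0.41·48.0 + 0.32·61.4 + 0.09·53.0 + 0.10·43.0 + 0.32·74.0) / (0.41 + 0.32 + 0.09 + 0.10 + 0.32)
  = 72.0780 / 1.2400 = 58.13

58.13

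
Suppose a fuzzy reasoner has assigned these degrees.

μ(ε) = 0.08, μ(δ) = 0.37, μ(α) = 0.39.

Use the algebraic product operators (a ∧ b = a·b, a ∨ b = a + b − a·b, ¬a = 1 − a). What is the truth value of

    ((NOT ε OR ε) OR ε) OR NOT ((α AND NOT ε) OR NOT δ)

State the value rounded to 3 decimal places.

0.948

NOT ε = 1 − 0.0800 = 0.9200
NOT ε OR ε = a + b − a·b on (0.9200, 0.0800) = 0.9264
(NOT ε OR ε) OR ε = a + b − a·b on (0.9264, 0.0800) = 0.9323
NOT ε = 1 − 0.0800 = 0.9200
α AND NOT ε = a·b on (0.3900, 0.9200) = 0.3588
NOT δ = 1 − 0.3700 = 0.6300
(α AND NOT ε) OR NOT δ = a + b − a·b on (0.3588, 0.6300) = 0.7628
NOT ((α AND NOT ε) OR NOT δ) = 1 − 0.7628 = 0.2372
((NOT ε OR ε) OR ε) OR NOT ((α AND NOT ε) OR NOT δ) = a + b − a·b on (0.9323, 0.2372) = 0.9484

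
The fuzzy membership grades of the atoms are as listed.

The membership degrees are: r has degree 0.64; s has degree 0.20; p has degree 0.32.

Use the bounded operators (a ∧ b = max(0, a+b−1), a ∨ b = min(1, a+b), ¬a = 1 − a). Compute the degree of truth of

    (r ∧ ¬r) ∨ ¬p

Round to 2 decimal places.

¬r = 1 − 0.64 = 0.36
r ∧ ¬r = max(0, a+b−1) on (0.64, 0.36) = 0.00
¬p = 1 − 0.32 = 0.68
(r ∧ ¬r) ∨ ¬p = min(1, a+b) on (0.00, 0.68) = 0.68

0.68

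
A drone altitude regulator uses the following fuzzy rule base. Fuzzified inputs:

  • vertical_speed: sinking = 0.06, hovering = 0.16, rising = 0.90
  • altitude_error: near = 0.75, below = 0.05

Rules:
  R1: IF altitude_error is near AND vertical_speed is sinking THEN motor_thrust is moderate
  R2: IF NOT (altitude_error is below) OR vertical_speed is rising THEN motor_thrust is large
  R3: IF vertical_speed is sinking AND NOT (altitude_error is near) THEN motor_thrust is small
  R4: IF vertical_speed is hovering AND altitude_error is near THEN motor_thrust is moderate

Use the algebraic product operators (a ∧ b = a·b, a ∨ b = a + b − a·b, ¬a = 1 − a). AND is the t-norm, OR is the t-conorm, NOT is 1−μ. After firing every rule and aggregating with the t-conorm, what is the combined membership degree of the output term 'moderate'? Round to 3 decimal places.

R1: near=0.75, sinking=0.06; AND[a·b] → w = 0.0450
R2: ¬below=1−0.05=0.95, rising=0.90; OR[a + b − a·b] → w = 0.9950
R3: sinking=0.06, ¬near=1−0.75=0.25; AND[a·b] → w = 0.0150
R4: hovering=0.16, near=0.75; AND[a·b] → w = 0.1200
Rules with consequent 'moderate': {R1, R4} → strengths 0.0450, 0.1200
Aggregate via t-conorm [a + b − a·b]: 0.1596

0.160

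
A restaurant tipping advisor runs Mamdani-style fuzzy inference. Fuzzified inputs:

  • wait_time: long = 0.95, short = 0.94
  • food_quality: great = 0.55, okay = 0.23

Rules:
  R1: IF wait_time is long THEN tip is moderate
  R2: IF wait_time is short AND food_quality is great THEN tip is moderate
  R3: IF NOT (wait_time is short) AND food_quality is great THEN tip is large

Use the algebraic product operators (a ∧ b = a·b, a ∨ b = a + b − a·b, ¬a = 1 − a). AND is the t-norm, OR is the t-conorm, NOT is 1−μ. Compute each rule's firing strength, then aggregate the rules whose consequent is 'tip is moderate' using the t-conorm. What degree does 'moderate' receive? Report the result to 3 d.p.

0.976

R1: long=0.95 → w = 0.9500
R2: short=0.94, great=0.55; AND[a·b] → w = 0.5170
R3: ¬short=1−0.94=0.06, great=0.55; AND[a·b] → w = 0.0330
Rules with consequent 'moderate': {R1, R2} → strengths 0.9500, 0.5170
Aggregate via t-conorm [a + b − a·b]: 0.9759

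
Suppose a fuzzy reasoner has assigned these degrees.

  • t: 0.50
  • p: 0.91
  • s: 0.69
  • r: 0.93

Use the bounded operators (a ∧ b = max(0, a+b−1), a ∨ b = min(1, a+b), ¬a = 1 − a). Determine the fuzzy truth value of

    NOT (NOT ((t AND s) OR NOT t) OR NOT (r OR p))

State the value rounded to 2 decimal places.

t AND s = max(0, a+b−1) on (0.50, 0.69) = 0.19
NOT t = 1 − 0.50 = 0.50
(t AND s) OR NOT t = min(1, a+b) on (0.19, 0.50) = 0.69
NOT ((t AND s) OR NOT t) = 1 − 0.69 = 0.31
r OR p = min(1, a+b) on (0.93, 0.91) = 1.00
NOT (r OR p) = 1 − 1.00 = 0.00
NOT ((t AND s) OR NOT t) OR NOT (r OR p) = min(1, a+b) on (0.31, 0.00) = 0.31
NOT (NOT ((t AND s) OR NOT t) OR NOT (r OR p)) = 1 − 0.31 = 0.69

0.69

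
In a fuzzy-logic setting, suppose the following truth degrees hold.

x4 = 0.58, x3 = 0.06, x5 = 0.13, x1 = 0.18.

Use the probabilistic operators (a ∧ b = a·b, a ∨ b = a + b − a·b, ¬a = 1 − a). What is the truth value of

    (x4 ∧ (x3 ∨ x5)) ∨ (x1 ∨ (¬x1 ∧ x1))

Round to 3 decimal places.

0.375

x3 ∨ x5 = a + b − a·b on (0.0600, 0.1300) = 0.1822
x4 ∧ (x3 ∨ x5) = a·b on (0.5800, 0.1822) = 0.1057
¬x1 = 1 − 0.1800 = 0.8200
¬x1 ∧ x1 = a·b on (0.8200, 0.1800) = 0.1476
x1 ∨ (¬x1 ∧ x1) = a + b − a·b on (0.1800, 0.1476) = 0.3010
(x4 ∧ (x3 ∨ x5)) ∨ (x1 ∨ (¬x1 ∧ x1)) = a + b − a·b on (0.1057, 0.3010) = 0.3749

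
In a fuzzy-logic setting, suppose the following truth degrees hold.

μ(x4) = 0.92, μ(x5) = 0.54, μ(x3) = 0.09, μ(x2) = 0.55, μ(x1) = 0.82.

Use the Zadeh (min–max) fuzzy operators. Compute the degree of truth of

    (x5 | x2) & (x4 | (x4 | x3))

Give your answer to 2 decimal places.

0.55

x5 | x2 = max(a, b) on (0.54, 0.55) = 0.55
x4 | x3 = max(a, b) on (0.92, 0.09) = 0.92
x4 | (x4 | x3) = max(a, b) on (0.92, 0.92) = 0.92
(x5 | x2) & (x4 | (x4 | x3)) = min(a, b) on (0.55, 0.92) = 0.55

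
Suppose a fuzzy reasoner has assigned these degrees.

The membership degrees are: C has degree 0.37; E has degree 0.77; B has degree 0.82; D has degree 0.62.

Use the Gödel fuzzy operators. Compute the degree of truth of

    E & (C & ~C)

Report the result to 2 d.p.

0.37

~C = 1 − 0.37 = 0.63
C & ~C = min(a, b) on (0.37, 0.63) = 0.37
E & (C & ~C) = min(a, b) on (0.77, 0.37) = 0.37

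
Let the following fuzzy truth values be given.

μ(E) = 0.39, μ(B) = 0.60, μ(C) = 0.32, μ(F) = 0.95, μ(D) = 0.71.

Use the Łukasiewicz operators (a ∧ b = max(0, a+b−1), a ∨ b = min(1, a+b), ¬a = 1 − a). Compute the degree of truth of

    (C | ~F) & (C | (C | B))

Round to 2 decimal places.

~F = 1 − 0.95 = 0.05
C | ~F = min(1, a+b) on (0.32, 0.05) = 0.37
C | B = min(1, a+b) on (0.32, 0.60) = 0.92
C | (C | B) = min(1, a+b) on (0.32, 0.92) = 1.00
(C | ~F) & (C | (C | B)) = max(0, a+b−1) on (0.37, 1.00) = 0.37

0.37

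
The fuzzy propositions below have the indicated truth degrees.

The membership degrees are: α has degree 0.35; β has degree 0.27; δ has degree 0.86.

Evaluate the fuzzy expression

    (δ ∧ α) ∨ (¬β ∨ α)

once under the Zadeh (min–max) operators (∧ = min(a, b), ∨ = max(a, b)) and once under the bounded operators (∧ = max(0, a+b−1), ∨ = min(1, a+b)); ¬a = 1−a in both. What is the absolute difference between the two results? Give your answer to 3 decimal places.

0.270

Under Zadeh (min–max):
  δ ∧ α = min(a, b) on (0.86, 0.35) = 0.35
  ¬β = 1 − 0.27 = 0.73
  ¬β ∨ α = max(a, b) on (0.73, 0.35) = 0.73
  (δ ∧ α) ∨ (¬β ∨ α) = max(a, b) on (0.35, 0.73) = 0.73
  → value = 0.7300
Under bounded:
  δ ∧ α = max(0, a+b−1) on (0.86, 0.35) = 0.21
  ¬β = 1 − 0.27 = 0.73
  ¬β ∨ α = min(1, a+b) on (0.73, 0.35) = 1.00
  (δ ∧ α) ∨ (¬β ∨ α) = min(1, a+b) on (0.21, 1.00) = 1.00
  → value = 1.0000
|0.7300 − 1.0000| = 0.270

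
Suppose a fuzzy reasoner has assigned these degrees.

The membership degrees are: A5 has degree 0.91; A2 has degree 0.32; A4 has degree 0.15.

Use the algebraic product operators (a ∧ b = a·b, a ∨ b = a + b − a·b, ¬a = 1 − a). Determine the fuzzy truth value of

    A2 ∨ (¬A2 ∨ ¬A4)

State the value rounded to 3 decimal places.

0.967

¬A2 = 1 − 0.3200 = 0.6800
¬A4 = 1 − 0.1500 = 0.8500
¬A2 ∨ ¬A4 = a + b − a·b on (0.6800, 0.8500) = 0.9520
A2 ∨ (¬A2 ∨ ¬A4) = a + b − a·b on (0.3200, 0.9520) = 0.9674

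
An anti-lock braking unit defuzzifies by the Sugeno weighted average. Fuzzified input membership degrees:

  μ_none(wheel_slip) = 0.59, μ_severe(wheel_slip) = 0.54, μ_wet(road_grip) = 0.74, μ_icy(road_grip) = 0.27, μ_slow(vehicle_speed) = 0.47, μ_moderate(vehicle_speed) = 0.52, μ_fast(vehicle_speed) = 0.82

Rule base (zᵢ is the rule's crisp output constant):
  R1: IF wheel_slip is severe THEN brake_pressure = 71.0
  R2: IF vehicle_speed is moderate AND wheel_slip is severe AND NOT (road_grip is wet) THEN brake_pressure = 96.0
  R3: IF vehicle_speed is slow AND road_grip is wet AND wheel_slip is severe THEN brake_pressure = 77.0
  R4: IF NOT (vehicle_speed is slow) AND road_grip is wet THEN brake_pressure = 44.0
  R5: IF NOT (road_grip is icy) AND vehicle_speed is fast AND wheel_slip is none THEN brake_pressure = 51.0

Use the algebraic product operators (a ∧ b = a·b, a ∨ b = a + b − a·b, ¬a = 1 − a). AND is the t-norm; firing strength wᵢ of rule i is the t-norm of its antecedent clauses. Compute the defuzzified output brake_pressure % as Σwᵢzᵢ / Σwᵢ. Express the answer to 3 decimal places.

R1 (z=71.0): severe=0.54 → w = 0.5400
R2 (z=96.0): moderate=0.52, severe=0.54, ¬wet=1−0.74=0.26; AND[a·b] → w = 0.0730
R3 (z=77.0): slow=0.47, wet=0.74, severe=0.54; AND[a·b] → w = 0.1878
R4 (z=44.0): ¬slow=1−0.47=0.53, wet=0.74; AND[a·b] → w = 0.3922
R5 (z=51.0): ¬icy=1−0.27=0.73, fast=0.82, none=0.59; AND[a·b] → w = 0.3532
Weighted average = (0.5400·71.0 + 0.0730·96.0 + 0.1878·77.0 + 0.3922·44.0 + 0.3532·51.0) / (0.5400 + 0.0730 + 0.1878 + 0.3922 + 0.3532)
  = 95.0790 / 1.5462 = 61.492

61.492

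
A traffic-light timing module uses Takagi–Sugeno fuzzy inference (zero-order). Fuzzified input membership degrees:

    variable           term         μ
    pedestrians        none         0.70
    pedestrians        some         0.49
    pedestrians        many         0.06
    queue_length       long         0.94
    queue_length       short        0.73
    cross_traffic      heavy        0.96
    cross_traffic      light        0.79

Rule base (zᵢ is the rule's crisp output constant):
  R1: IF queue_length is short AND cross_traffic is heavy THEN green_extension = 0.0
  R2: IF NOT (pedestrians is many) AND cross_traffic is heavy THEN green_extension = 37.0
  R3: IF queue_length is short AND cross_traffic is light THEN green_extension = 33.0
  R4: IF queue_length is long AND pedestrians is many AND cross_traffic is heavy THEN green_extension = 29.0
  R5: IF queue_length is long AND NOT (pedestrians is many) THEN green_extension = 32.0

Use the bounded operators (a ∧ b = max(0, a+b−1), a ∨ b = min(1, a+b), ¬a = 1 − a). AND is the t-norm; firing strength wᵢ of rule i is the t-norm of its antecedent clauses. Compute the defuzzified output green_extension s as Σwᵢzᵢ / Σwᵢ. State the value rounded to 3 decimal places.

26.294

R1 (z=0.0): short=0.73, heavy=0.96; AND[max(0, a+b−1)] → w = 0.69
R2 (z=37.0): ¬many=1−0.06=0.94, heavy=0.96; AND[max(0, a+b−1)] → w = 0.90
R3 (z=33.0): short=0.73, light=0.79; AND[max(0, a+b−1)] → w = 0.52
R4 (z=29.0): long=0.94, many=0.06, heavy=0.96; AND[max(0, a+b−1)] → w = 0.00
R5 (z=32.0): long=0.94, ¬many=1−0.06=0.94; AND[max(0, a+b−1)] → w = 0.88
Weighted average = (0.69·0.0 + 0.90·37.0 + 0.52·33.0 + 0.00·29.0 + 0.88·32.0) / (0.69 + 0.90 + 0.52 + 0.00 + 0.88)
  = 78.6200 / 2.9900 = 26.294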